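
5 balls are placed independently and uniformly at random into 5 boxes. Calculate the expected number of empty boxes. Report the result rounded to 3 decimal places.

Let Xⱼ=1 if box j is empty. P(Xⱼ=1) = ((5-1)/5)^5 = 1024/3125.
By linearity, E[#empty] = 5·1024/3125 = 1024/625.
≈ 1.638

1.638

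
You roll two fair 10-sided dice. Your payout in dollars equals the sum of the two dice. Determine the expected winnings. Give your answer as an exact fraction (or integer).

Distribution of the sum of the two dice: 2 w.p. 1/100, 3 w.p. 1/50, 4 w.p. 3/100, 5 w.p. 1/25, 6 w.p. 1/20, 7 w.p. 3/50, …
E[payout] = (1/100)·2 + (1/50)·3 + (3/100)·4 + (1/25)·5 + (1/20)·6 + (3/50)·7 + (7/100)·8 + (2/25)·9 + (9/100)·10 + (1/10)·11 + (9/100)·12 + (2/25)·13 + (7/100)·14 + (3/50)·15 + (1/20)·16 + (1/25)·17 + (3/100)·18 + (1/50)·19 + (1/100)·20 = 11

$11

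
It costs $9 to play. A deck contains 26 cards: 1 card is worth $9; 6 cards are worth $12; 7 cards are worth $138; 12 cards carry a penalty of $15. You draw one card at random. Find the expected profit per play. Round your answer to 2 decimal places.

$24.35

E[payout] = (1/26)·9 + (6/26)·12 + (7/26)·138 + (12/26)·(-15) = 867/26
Expected profit = 867/26 − 9 = 633/26 ≈ $24.35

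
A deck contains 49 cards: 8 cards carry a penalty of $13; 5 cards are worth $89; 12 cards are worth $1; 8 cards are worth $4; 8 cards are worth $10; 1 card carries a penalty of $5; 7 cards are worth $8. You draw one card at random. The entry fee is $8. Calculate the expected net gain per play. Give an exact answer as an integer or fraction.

E[payout] = (8/49)·(-13) + (5/49)·89 + (12/49)·1 + (8/49)·4 + (8/49)·10 + (1/49)·(-5) + (7/49)·8 = 516/49
Expected profit = 516/49 − 8 = 124/49

124/49 dollars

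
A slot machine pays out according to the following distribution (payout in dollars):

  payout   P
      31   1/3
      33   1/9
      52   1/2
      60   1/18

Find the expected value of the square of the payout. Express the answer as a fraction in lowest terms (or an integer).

E[X²] = (1/3)·961 + (1/9)·1089 + (1/2)·2704 + (1/18)·3600
     = 5980/3

5980/3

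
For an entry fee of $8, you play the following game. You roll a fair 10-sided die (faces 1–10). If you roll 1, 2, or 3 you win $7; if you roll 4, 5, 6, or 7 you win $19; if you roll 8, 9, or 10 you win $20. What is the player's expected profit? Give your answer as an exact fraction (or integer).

E[payout] = (3/10)·7 + (2/5)·19 + (3/10)·20 = 157/10
Expected profit = 157/10 − 8 = 77/10

77/10 dollars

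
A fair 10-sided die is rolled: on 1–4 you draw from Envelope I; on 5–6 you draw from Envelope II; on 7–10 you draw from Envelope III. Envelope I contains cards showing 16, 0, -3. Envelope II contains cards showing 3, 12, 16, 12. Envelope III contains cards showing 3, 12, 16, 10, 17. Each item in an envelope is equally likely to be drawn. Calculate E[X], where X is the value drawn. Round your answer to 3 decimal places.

E[X | Envelope I] = (16 + 0 − 3)/3 = 13/3
E[X | Envelope II] = (3 + 12 + 16 + 12)/4 = 43/4
E[X | Envelope III] = (3 + 12 + 16 + 10 + 17)/5 = 58/5
E[X] = (2/5)·13/3 + (1/5)·43/4 + (2/5)·58/5 = 2557/300 ≈ 8.523

8.523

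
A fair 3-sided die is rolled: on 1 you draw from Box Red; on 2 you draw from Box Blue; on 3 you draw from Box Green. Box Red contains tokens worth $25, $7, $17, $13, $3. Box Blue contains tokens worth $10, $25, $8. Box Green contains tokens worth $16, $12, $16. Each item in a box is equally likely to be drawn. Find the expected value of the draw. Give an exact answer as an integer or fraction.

E[X | Box Red] = (25 + 7 + 17 + 13 + 3)/5 = 13
E[X | Box Blue] = (10 + 25 + 8)/3 = 43/3
E[X | Box Green] = (16 + 12 + 16)/3 = 44/3
E[X] = (1/3)·13 + (1/3)·43/3 + (1/3)·44/3 = 14

$14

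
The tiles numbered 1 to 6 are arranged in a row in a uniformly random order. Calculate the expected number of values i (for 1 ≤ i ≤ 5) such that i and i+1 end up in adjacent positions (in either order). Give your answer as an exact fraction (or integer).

5/3

For each i ∈ {1,…,5}, let Xᵢ = 1 if i and i+1 are adjacent. P(Xᵢ=1) = 2·(6−1)!/6! = 2/6.
By linearity, E[ΣXᵢ] = (5)·(2/6) = 5/3.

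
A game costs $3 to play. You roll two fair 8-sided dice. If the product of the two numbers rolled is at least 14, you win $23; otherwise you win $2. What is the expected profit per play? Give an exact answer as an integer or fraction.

E[payout] = (27/64)·2 + (37/64)·23 = 905/64
Expected profit = 905/64 − 3 = 713/64

713/64 dollars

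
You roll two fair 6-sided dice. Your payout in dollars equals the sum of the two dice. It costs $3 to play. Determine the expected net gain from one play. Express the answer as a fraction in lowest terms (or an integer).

Distribution of the sum of the two dice: 2 w.p. 1/36, 3 w.p. 1/18, 4 w.p. 1/12, 5 w.p. 1/9, 6 w.p. 5/36, 7 w.p. 1/6, …
E[payout] = (1/36)·2 + (1/18)·3 + (1/12)·4 + (1/9)·5 + (5/36)·6 + (1/6)·7 + (5/36)·8 + (1/9)·9 + (1/12)·10 + (1/18)·11 + (1/36)·12 = 7
Expected profit = 7 − 3 = 4

$4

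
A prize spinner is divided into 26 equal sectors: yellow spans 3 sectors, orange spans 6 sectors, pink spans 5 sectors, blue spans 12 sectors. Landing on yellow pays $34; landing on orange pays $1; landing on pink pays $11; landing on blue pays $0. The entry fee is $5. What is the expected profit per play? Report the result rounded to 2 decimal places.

$1.27

E[payout] = (3/26)·34 + (6/26)·1 + (5/26)·11 + (12/26)·0 = 163/26
Expected profit = 163/26 − 5 = 33/26 ≈ $1.27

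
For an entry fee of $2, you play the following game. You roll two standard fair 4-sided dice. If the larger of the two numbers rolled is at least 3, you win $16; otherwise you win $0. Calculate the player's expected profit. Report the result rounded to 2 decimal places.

E[payout] = (1/4)·0 + (3/4)·16 = 12
Expected profit = 12 − 2 = 10 ≈ $10.00

$10.00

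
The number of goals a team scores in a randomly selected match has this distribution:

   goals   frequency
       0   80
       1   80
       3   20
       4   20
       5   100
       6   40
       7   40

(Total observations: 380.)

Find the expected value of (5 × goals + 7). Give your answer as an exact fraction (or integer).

443/19

Total = 380, so P(goals=0) = 80/380, etc.
E[5x+7] = (4/19)·7 + (4/19)·12 + (1/19)·22 + (1/19)·27 + (5/19)·32 + (2/19)·37 + (2/19)·42
     = 443/19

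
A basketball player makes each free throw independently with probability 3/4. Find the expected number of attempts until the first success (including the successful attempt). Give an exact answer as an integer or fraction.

4/3

For a geometric distribution, E[trials] = 1/p = 1/(3/4) = 4/3.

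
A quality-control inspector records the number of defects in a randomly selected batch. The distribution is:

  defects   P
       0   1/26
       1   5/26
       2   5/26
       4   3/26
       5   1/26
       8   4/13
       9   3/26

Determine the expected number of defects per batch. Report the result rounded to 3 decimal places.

4.731

E[X] = (1/26)·0 + (5/26)·1 + (5/26)·2 + (3/26)·4 + (1/26)·5 + (4/13)·8 + (3/26)·9
     = 123/26 ≈ 4.731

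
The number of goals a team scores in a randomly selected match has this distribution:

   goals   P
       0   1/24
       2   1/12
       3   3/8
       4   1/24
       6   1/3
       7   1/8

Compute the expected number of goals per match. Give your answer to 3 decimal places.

4.333

E[X] = (1/24)·0 + (1/12)·2 + (3/8)·3 + (1/24)·4 + (1/3)·6 + (1/8)·7
     = 13/3 ≈ 4.333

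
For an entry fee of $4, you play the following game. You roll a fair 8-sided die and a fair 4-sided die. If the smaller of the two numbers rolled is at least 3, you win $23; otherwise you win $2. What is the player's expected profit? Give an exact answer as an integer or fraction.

E[payout] = (5/8)·2 + (3/8)·23 = 79/8
Expected profit = 79/8 − 4 = 47/8

47/8 dollars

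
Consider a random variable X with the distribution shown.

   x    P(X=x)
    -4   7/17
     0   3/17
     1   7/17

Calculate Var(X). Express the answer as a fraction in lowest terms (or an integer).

E[X] = (7/17)·(-4) + (3/17)·0 + (7/17)·1 = -21/17
E[X²] = (7/17)·16 + (3/17)·0 + (7/17)·1 = 7
Var(X) = 7 − (-21/17)² = 1582/289

1582/289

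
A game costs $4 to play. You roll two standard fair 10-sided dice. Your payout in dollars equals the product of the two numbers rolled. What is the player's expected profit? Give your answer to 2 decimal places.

$26.25

Distribution of the product of the two numbers rolled: 1 w.p. 1/100, 2 w.p. 1/50, 3 w.p. 1/50, 4 w.p. 3/100, 5 w.p. 1/50, 6 w.p. 1/25, …
E[payout] = (1/100)·1 + (1/50)·2 + (1/50)·3 + (3/100)·4 + (1/50)·5 + (1/25)·6 + (1/50)·7 + (1/25)·8 + (3/100)·9 + (1/25)·10 + (1/25)·12 + (1/50)·14 + (1/50)·15 + (3/100)·16 + (1/25)·18 + (1/25)·20 + (1/50)·21 + (1/25)·24 + (1/100)·25 + (1/50)·27 + (1/50)·28 + (1/25)·30 + (1/50)·32 + (1/50)·35 + (3/100)·36 + (1/25)·40 + (1/50)·42 + (1/50)·45 + (1/50)·48 + (1/100)·49 + (1/50)·50 + (1/50)·54 + (1/50)·56 + (1/50)·60 + (1/50)·63 + (1/100)·64 + (1/50)·70 + (1/50)·72 + (1/50)·80 + (1/100)·81 + (1/50)·90 + (1/100)·100 = 121/4
Expected profit = 121/4 − 4 = 105/4 ≈ $26.25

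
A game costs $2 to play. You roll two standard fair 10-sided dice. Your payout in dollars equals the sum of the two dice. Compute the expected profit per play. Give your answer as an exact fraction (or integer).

Distribution of the sum of the two dice: 2 w.p. 1/100, 3 w.p. 1/50, 4 w.p. 3/100, 5 w.p. 1/25, 6 w.p. 1/20, 7 w.p. 3/50, …
E[payout] = (1/100)·2 + (1/50)·3 + (3/100)·4 + (1/25)·5 + (1/20)·6 + (3/50)·7 + (7/100)·8 + (2/25)·9 + (9/100)·10 + (1/10)·11 + (9/100)·12 + (2/25)·13 + (7/100)·14 + (3/50)·15 + (1/20)·16 + (1/25)·17 + (3/100)·18 + (1/50)·19 + (1/100)·20 = 11
Expected profit = 11 − 2 = 9

$9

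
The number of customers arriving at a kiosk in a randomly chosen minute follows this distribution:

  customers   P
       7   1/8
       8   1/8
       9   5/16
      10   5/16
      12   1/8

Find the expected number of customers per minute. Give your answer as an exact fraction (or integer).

149/16

E[X] = (1/8)·7 + (1/8)·8 + (5/16)·9 + (5/16)·10 + (1/8)·12
     = 149/16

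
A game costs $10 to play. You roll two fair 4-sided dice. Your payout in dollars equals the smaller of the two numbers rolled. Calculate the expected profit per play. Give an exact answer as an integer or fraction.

Distribution of the smaller of the two numbers rolled: 1 w.p. 7/16, 2 w.p. 5/16, 3 w.p. 3/16, 4 w.p. 1/16
E[payout] = (7/16)·1 + (5/16)·2 + (3/16)·3 + (1/16)·4 = 15/8
Expected profit = 15/8 − 10 = -65/8

-65/8 dollars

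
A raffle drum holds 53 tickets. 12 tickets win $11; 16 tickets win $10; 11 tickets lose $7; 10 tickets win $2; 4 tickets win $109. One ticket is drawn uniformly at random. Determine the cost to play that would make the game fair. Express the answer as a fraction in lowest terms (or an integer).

671/53 dollars

E[payout] = (12/53)·11 + (16/53)·10 + (11/53)·(-7) + (10/53)·2 + (4/53)·109 = 671/53
Fair fee = E[payout] = 671/53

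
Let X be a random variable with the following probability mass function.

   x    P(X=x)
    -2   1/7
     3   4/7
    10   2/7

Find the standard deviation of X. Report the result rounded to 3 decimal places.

E[X] = 30/7, E[X²] = 240/7
Var(X) = E[X²] − (E[X])² = 240/7 − 900/49 = 780/49
SD(X) = √(780/49) ≈ 3.990

3.990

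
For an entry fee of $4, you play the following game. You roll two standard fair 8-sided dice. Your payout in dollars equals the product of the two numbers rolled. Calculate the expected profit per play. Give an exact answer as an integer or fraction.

65/4 dollars

Distribution of the product of the two numbers rolled: 1 w.p. 1/64, 2 w.p. 1/32, 3 w.p. 1/32, 4 w.p. 3/64, 5 w.p. 1/32, 6 w.p. 1/16, …
E[payout] = (1/64)·1 + (1/32)·2 + (1/32)·3 + (3/64)·4 + (1/32)·5 + (1/16)·6 + (1/32)·7 + (1/16)·8 + (1/64)·9 + (1/32)·10 + (1/16)·12 + (1/32)·14 + (1/32)·15 + (3/64)·16 + (1/32)·18 + (1/32)·20 + (1/32)·21 + (1/16)·24 + (1/64)·25 + (1/32)·28 + (1/32)·30 + (1/32)·32 + (1/32)·35 + (1/64)·36 + (1/32)·40 + (1/32)·42 + (1/32)·48 + (1/64)·49 + (1/32)·56 + (1/64)·64 = 81/4
Expected profit = 81/4 − 4 = 65/4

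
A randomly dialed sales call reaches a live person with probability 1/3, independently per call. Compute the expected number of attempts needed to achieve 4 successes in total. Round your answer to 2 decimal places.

12.00

By linearity (sum of 4 independent geometric waits), E[trials] = 4/p = 4/(1/3) = 12.
≈ 12.00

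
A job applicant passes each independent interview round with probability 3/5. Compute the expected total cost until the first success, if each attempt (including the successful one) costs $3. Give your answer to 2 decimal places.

E[#attempts] = 1/p = 5/3; E[cost] = 3·5/3 = 5.
≈ 5.00

$5.00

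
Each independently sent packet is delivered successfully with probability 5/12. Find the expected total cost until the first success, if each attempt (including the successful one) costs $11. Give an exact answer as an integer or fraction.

E[#attempts] = 1/p = 12/5; E[cost] = 11·12/5 = 132/5.

132/5 dollars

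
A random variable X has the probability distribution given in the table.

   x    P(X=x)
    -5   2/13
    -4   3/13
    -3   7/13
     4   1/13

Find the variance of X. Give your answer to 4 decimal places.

E[X] = (2/13)·(-5) + (3/13)·(-4) + (7/13)·(-3) + (1/13)·4 = -3
E[X²] = (2/13)·25 + (3/13)·16 + (7/13)·9 + (1/13)·16 = 177/13
Var(X) = 177/13 − (-3)² = 60/13 ≈ 4.6154

4.6154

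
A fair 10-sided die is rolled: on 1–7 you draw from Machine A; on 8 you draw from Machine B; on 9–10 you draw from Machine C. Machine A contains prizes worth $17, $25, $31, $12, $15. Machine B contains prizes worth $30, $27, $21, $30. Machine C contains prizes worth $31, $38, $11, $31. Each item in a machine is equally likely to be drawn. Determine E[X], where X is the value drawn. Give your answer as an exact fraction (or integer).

E[X | Machine A] = (17 + 25 + 31 + 12 + 15)/5 = 20
E[X | Machine B] = (30 + 27 + 21 + 30)/4 = 27
E[X | Machine C] = (31 + 38 + 11 + 31)/4 = 111/4
E[X] = (7/10)·20 + (1/10)·27 + (1/5)·111/4 = 89/4

89/4 dollars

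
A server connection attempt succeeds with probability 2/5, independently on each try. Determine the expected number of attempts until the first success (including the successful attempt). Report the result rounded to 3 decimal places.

2.500

For a geometric distribution, E[trials] = 1/p = 1/(2/5) = 5/2.
≈ 2.500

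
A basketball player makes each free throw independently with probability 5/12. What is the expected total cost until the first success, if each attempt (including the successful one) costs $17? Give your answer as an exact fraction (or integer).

204/5 dollars

E[#attempts] = 1/p = 12/5; E[cost] = 17·12/5 = 204/5.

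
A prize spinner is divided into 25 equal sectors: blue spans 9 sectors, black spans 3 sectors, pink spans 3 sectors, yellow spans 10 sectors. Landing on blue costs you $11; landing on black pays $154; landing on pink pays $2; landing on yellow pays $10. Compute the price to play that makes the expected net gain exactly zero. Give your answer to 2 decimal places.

E[payout] = (9/25)·(-11) + (3/25)·154 + (3/25)·2 + (10/25)·10 = 469/25
Fair fee = E[payout] = 469/25 ≈ $18.76

$18.76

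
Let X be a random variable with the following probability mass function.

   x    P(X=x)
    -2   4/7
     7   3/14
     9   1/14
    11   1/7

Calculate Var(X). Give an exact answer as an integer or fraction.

E[X] = (4/7)·(-2) + (3/14)·7 + (1/14)·9 + (1/7)·11 = 18/7
E[X²] = (4/7)·4 + (3/14)·49 + (1/14)·81 + (1/7)·121 = 251/7
Var(X) = 251/7 − (18/7)² = 1433/49

1433/49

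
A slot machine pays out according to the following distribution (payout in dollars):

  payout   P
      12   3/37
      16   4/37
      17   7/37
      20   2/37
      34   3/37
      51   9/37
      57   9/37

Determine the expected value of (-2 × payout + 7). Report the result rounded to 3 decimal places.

E[-2x+7] = (3/37)·(-17) + (4/37)·(-25) + (7/37)·(-27) + (2/37)·(-33) + (3/37)·(-61) + (9/37)·(-95) + (9/37)·(-107)
     = -2407/37 ≈ -65.054

-65.054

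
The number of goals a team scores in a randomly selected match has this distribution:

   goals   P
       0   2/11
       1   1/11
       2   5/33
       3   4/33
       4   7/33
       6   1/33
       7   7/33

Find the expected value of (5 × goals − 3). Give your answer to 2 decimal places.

13.36

E[5x-3] = (2/11)·(-3) + (1/11)·2 + (5/33)·7 + (4/33)·12 + (7/33)·17 + (1/33)·27 + (7/33)·32
     = 147/11 ≈ 13.36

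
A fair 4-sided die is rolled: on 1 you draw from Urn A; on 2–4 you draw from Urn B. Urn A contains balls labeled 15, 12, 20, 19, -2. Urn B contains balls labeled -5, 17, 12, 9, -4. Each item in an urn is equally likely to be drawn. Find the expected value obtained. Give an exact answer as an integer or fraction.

151/20

E[X | Urn A] = (15 + 12 + 20 + 19 − 2)/5 = 64/5
E[X | Urn B] = (-5 + 17 + 12 + 9 − 4)/5 = 29/5
E[X] = (1/4)·64/5 + (3/4)·29/5 = 151/20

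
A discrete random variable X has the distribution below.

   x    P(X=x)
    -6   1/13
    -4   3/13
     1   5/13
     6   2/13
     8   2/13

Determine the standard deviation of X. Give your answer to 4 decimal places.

4.5716

E[X] = 15/13, E[X²] = 289/13
Var(X) = E[X²] − (E[X])² = 289/13 − 225/169 = 3532/169
SD(X) = √(3532/169) ≈ 4.5716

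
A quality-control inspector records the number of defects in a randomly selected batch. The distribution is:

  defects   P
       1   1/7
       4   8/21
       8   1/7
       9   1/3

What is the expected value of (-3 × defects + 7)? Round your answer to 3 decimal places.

-10.429

E[-3x+7] = (1/7)·4 + (8/21)·(-5) + (1/7)·(-17) + (1/3)·(-20)
     = -73/7 ≈ -10.429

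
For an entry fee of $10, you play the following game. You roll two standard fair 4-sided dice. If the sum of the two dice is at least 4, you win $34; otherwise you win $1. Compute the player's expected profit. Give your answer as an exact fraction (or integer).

E[payout] = (3/16)·1 + (13/16)·34 = 445/16
Expected profit = 445/16 − 10 = 285/16

285/16 dollars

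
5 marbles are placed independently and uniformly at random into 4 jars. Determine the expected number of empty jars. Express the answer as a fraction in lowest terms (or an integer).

Let Xⱼ=1 if jar j is empty. P(Xⱼ=1) = ((4-1)/4)^5 = 243/1024.
By linearity, E[#empty] = 4·243/1024 = 243/256.

243/256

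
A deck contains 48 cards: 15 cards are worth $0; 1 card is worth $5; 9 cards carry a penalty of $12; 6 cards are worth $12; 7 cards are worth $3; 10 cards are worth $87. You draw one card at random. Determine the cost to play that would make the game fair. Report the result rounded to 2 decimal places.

E[payout] = (15/48)·0 + (1/48)·5 + (9/48)·(-12) + (6/48)·12 + (7/48)·3 + (10/48)·87 = 215/12
Fair fee = E[payout] = 215/12 ≈ $17.92

$17.92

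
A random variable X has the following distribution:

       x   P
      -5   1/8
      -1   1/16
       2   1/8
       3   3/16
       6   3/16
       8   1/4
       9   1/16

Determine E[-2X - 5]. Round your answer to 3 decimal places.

-12.625

E[-2x-5] = (1/8)·5 + (1/16)·(-3) + (1/8)·(-9) + (3/16)·(-11) + (3/16)·(-17) + (1/4)·(-21) + (1/16)·(-23)
     = -101/8 ≈ -12.625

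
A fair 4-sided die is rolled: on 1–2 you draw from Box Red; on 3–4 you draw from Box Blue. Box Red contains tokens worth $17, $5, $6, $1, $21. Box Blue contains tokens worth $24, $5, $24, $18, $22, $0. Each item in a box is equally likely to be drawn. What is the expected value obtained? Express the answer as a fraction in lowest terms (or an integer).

E[X | Box Red] = (17 + 5 + 6 + 1 + 21)/5 = 10
E[X | Box Blue] = (24 + 5 + 24 + 18 + 22 + 0)/6 = 31/2
E[X] = (1/2)·10 + (1/2)·31/2 = 51/4

51/4 dollars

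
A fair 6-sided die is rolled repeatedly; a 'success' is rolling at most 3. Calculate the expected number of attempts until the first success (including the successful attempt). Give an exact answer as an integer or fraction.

2

For a geometric distribution, E[trials] = 1/p = 1/(1/2) = 2.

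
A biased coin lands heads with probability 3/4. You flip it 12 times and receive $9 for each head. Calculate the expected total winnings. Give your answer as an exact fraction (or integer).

E[#heads] = 12·3/4 = 9 (linearity over flips).
E[winnings] = 9·9 = 81.

$81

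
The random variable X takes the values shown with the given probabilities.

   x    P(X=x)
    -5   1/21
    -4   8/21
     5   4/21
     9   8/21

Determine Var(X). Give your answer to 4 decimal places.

E[X] = (1/21)·(-5) + (8/21)·(-4) + (4/21)·5 + (8/21)·9 = 55/21
E[X²] = (1/21)·25 + (8/21)·16 + (4/21)·25 + (8/21)·81 = 901/21
Var(X) = 901/21 − (55/21)² = 15896/441 ≈ 36.0454

36.0454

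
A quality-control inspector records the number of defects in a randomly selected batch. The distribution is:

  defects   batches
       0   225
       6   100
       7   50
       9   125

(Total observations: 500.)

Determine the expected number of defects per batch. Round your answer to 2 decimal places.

Total = 500, so P(defects=0) = 225/500, etc.
E[X] = (9/20)·0 + (1/5)·6 + (1/10)·7 + (1/4)·9
     = 83/20 ≈ 4.15

4.15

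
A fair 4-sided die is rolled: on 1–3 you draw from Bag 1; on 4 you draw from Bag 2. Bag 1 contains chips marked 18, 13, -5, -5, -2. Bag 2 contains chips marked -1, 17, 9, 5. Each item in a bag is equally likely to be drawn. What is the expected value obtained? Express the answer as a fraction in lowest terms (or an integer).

189/40

E[X | Bag 1] = (18 + 13 − 5 − 5 − 2)/5 = 19/5
E[X | Bag 2] = (-1 + 17 + 9 + 5)/4 = 15/2
E[X] = (3/4)·19/5 + (1/4)·15/2 = 189/40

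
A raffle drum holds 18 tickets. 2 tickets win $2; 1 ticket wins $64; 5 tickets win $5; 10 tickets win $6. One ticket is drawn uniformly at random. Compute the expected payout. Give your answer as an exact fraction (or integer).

E[payout] = (2/18)·2 + (1/18)·64 + (5/18)·5 + (10/18)·6 = 17/2

17/2 dollars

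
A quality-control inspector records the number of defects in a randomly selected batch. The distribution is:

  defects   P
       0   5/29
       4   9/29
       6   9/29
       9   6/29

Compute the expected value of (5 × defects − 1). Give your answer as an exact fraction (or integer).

E[5x-1] = (5/29)·(-1) + (9/29)·19 + (9/29)·29 + (6/29)·44
     = 691/29

691/29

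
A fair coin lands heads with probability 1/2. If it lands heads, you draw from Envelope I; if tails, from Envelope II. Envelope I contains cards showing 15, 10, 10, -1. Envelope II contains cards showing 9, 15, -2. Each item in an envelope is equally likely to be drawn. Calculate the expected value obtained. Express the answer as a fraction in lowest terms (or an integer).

E[X | Envelope I] = (15 + 10 + 10 − 1)/4 = 17/2
E[X | Envelope II] = (9 + 15 − 2)/3 = 22/3
E[X] = (1/2)·17/2 + (1/2)·22/3 = 95/12

95/12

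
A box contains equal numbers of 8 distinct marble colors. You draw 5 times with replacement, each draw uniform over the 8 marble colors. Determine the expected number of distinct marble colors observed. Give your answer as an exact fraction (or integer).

15961/4096

Let Xⱼ=1 if type j appears at least once. P(Xⱼ=1) = 1 − ((8−1)/8)^5 = 15961/32768.
E[#distinct] = 8·15961/32768 = 15961/4096.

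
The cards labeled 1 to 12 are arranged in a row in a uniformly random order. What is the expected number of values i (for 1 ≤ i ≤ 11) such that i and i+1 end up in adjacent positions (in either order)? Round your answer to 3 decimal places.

For each i ∈ {1,…,11}, let Xᵢ = 1 if i and i+1 are adjacent. P(Xᵢ=1) = 2·(12−1)!/12! = 2/12.
By linearity, E[ΣXᵢ] = (11)·(2/12) = 11/6.
≈ 1.833

1.833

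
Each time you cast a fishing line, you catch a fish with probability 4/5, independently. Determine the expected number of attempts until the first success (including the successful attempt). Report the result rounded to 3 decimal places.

1.250

For a geometric distribution, E[trials] = 1/p = 1/(4/5) = 5/4.
≈ 1.250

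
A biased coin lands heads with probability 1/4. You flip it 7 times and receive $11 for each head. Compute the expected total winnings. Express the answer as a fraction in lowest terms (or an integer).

77/4 dollars

E[#heads] = 7·1/4 = 7/4 (linearity over flips).
E[winnings] = 11·7/4 = 77/4.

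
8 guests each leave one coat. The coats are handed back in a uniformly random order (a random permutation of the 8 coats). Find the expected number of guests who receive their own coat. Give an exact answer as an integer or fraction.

1

Let Xᵢ = 1 if person i gets their own coat. For each i, P(Xᵢ=1) = 1/8.
By linearity of expectation, E[X₁+…+X_8] = 8·(1/8) = 1.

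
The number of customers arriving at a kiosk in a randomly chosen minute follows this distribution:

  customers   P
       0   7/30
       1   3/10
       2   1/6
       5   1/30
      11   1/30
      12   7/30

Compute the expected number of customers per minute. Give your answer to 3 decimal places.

E[X] = (7/30)·0 + (3/10)·1 + (1/6)·2 + (1/30)·5 + (1/30)·11 + (7/30)·12
     = 119/30 ≈ 3.967

3.967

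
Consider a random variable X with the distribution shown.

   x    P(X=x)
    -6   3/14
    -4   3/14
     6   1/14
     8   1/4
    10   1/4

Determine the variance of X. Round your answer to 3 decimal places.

E[X] = (3/14)·(-6) + (3/14)·(-4) + (1/14)·6 + (1/4)·8 + (1/4)·10 = 39/14
E[X²] = (3/14)·36 + (3/14)·16 + (1/14)·36 + (1/4)·64 + (1/4)·100 = 383/7
Var(X) = 383/7 − (39/14)² = 9203/196 ≈ 46.954

46.954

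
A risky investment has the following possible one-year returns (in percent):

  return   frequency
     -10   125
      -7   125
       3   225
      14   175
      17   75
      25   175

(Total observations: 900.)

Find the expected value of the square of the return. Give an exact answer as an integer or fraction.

620/3

Total = 900, so P(return=-10) = 125/900, etc.
E[X²] = (5/36)·100 + (5/36)·49 + (1/4)·9 + (7/36)·196 + (1/12)·289 + (7/36)·625
     = 620/3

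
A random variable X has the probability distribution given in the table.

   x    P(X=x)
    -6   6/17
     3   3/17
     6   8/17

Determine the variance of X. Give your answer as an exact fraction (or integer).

E[X] = (6/17)·(-6) + (3/17)·3 + (8/17)·6 = 21/17
E[X²] = (6/17)·36 + (3/17)·9 + (8/17)·36 = 531/17
Var(X) = 531/17 − (21/17)² = 8586/289

8586/289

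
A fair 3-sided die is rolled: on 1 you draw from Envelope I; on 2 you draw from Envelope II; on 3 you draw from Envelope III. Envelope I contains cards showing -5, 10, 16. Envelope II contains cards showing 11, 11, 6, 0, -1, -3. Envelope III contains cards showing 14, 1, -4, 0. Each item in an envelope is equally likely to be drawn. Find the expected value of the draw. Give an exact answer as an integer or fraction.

E[X | Envelope I] = (-5 + 10 + 16)/3 = 7
E[X | Envelope II] = (11 + 11 + 6 + 0 − 1 − 3)/6 = 4
E[X | Envelope III] = (14 + 1 − 4 + 0)/4 = 11/4
E[X] = (1/3)·7 + (1/3)·4 + (1/3)·11/4 = 55/12

55/12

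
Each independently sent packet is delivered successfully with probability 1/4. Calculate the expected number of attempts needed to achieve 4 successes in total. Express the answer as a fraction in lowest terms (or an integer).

By linearity (sum of 4 independent geometric waits), E[trials] = 4/p = 4/(1/4) = 16.

16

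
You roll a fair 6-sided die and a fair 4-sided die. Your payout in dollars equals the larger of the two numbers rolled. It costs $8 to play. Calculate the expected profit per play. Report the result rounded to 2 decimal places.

-$4.08

Distribution of the larger of the two numbers rolled: 1 w.p. 1/24, 2 w.p. 1/8, 3 w.p. 5/24, 4 w.p. 7/24, 5 w.p. 1/6, 6 w.p. 1/6
E[payout] = (1/24)·1 + (1/8)·2 + (5/24)·3 + (7/24)·4 + (1/6)·5 + (1/6)·6 = 47/12
Expected profit = 47/12 − 8 = -49/12 ≈ -$4.08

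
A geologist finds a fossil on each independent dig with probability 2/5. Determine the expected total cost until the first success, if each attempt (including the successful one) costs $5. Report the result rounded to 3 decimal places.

$12.500

E[#attempts] = 1/p = 5/2; E[cost] = 5·5/2 = 25/2.
≈ 12.500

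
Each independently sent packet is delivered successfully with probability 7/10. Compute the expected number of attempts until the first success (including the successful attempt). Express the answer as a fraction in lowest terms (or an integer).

10/7

For a geometric distribution, E[trials] = 1/p = 1/(7/10) = 10/7.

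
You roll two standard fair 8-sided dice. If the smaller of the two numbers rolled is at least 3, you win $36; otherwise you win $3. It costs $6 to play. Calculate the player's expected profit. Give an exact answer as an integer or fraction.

E[payout] = (7/16)·3 + (9/16)·36 = 345/16
Expected profit = 345/16 − 6 = 249/16

249/16 dollars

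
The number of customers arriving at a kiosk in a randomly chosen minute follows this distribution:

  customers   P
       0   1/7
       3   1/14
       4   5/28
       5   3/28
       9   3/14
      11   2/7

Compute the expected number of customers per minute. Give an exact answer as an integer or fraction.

E[X] = (1/7)·0 + (1/14)·3 + (5/28)·4 + (3/28)·5 + (3/14)·9 + (2/7)·11
     = 183/28

183/28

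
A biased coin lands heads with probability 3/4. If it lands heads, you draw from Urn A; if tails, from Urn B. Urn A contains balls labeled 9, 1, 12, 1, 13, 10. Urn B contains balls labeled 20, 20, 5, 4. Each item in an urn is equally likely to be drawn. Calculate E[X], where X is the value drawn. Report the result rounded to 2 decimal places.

E[X | Urn A] = (9 + 1 + 12 + 1 + 13 + 10)/6 = 23/3
E[X | Urn B] = (20 + 20 + 5 + 4)/4 = 49/4
E[X] = (3/4)·23/3 + (1/4)·49/4 = 141/16 ≈ 8.81

8.81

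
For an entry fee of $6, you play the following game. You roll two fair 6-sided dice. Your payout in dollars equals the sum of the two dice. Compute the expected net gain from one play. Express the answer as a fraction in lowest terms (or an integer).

Distribution of the sum of the two dice: 2 w.p. 1/36, 3 w.p. 1/18, 4 w.p. 1/12, 5 w.p. 1/9, 6 w.p. 5/36, 7 w.p. 1/6, …
E[payout] = (1/36)·2 + (1/18)·3 + (1/12)·4 + (1/9)·5 + (5/36)·6 + (1/6)·7 + (5/36)·8 + (1/9)·9 + (1/12)·10 + (1/18)·11 + (1/36)·12 = 7
Expected profit = 7 − 6 = 1

$1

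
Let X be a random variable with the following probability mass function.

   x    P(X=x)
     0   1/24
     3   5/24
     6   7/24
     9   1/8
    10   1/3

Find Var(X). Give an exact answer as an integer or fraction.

E[X] = (1/24)·0 + (5/24)·3 + (7/24)·6 + (1/8)·9 + (1/3)·10 = 41/6
E[X²] = (1/24)·0 + (5/24)·9 + (7/24)·36 + (1/8)·81 + (1/3)·100 = 335/6
Var(X) = 335/6 − (41/6)² = 329/36

329/36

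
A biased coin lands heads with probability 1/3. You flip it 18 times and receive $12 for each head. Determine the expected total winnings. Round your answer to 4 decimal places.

$72.0000

E[#heads] = 18·1/3 = 6 (linearity over flips).
E[winnings] = 12·6 = 72.
≈ 72.0000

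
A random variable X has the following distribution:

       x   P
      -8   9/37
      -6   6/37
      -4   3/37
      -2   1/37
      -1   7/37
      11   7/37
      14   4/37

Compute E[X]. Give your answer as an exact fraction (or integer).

E[X] = (9/37)·(-8) + (6/37)·(-6) + (3/37)·(-4) + (1/37)·(-2) + (7/37)·(-1) + (7/37)·11 + (4/37)·14
     = 4/37

4/37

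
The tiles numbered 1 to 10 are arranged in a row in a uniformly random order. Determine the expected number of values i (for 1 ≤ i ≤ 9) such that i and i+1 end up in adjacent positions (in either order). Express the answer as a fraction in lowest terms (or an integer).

9/5

For each i ∈ {1,…,9}, let Xᵢ = 1 if i and i+1 are adjacent. P(Xᵢ=1) = 2·(10−1)!/10! = 2/10.
By linearity, E[ΣXᵢ] = (9)·(2/10) = 9/5.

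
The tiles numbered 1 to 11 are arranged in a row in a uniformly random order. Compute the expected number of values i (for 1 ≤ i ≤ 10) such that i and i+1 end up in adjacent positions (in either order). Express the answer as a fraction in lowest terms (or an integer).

For each i ∈ {1,…,10}, let Xᵢ = 1 if i and i+1 are adjacent. P(Xᵢ=1) = 2·(11−1)!/11! = 2/11.
By linearity, E[ΣXᵢ] = (10)·(2/11) = 20/11.

20/11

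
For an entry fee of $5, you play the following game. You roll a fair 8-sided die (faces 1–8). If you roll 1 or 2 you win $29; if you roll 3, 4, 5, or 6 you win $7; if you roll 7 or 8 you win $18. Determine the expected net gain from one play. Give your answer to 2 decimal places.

E[payout] = (1/2)·7 + (1/4)·18 + (1/4)·29 = 61/4
Expected profit = 61/4 − 5 = 41/4 ≈ $10.25

$10.25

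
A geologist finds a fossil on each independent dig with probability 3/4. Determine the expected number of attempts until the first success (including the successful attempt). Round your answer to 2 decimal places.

1.33

For a geometric distribution, E[trials] = 1/p = 1/(3/4) = 4/3.
≈ 1.33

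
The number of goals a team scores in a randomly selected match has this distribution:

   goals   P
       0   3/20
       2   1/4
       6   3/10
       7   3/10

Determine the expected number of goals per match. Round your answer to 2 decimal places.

4.40

E[X] = (3/20)·0 + (1/4)·2 + (3/10)·6 + (3/10)·7
     = 22/5 ≈ 4.40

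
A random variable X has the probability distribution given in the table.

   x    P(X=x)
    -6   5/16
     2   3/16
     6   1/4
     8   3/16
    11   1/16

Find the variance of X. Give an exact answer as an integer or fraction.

E[X] = (5/16)·(-6) + (3/16)·2 + (1/4)·6 + (3/16)·8 + (1/16)·11 = 35/16
E[X²] = (5/16)·36 + (3/16)·4 + (1/4)·36 + (3/16)·64 + (1/16)·121 = 649/16
Var(X) = 649/16 − (35/16)² = 9159/256

9159/256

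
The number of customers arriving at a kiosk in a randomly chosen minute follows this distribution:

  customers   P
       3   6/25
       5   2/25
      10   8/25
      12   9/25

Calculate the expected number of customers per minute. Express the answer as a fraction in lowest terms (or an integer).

E[X] = (6/25)·3 + (2/25)·5 + (8/25)·10 + (9/25)·12
     = 216/25

216/25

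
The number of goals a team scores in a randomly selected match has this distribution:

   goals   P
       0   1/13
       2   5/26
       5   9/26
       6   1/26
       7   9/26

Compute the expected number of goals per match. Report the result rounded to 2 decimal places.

E[X] = (1/13)·0 + (5/26)·2 + (9/26)·5 + (1/26)·6 + (9/26)·7
     = 62/13 ≈ 4.77

4.77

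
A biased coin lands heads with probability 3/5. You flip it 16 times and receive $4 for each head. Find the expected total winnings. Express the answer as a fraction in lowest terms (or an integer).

192/5 dollars

E[#heads] = 16·3/5 = 48/5 (linearity over flips).
E[winnings] = 4·48/5 = 192/5.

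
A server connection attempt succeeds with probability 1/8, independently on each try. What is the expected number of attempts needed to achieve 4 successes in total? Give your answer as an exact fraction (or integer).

32

By linearity (sum of 4 independent geometric waits), E[trials] = 4/p = 4/(1/8) = 32.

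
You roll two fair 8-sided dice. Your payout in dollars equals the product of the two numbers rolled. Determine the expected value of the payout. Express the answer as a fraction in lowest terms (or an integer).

81/4 dollars

Distribution of the product of the two numbers rolled: 1 w.p. 1/64, 2 w.p. 1/32, 3 w.p. 1/32, 4 w.p. 3/64, 5 w.p. 1/32, 6 w.p. 1/16, …
E[payout] = (1/64)·1 + (1/32)·2 + (1/32)·3 + (3/64)·4 + (1/32)·5 + (1/16)·6 + (1/32)·7 + (1/16)·8 + (1/64)·9 + (1/32)·10 + (1/16)·12 + (1/32)·14 + (1/32)·15 + (3/64)·16 + (1/32)·18 + (1/32)·20 + (1/32)·21 + (1/16)·24 + (1/64)·25 + (1/32)·28 + (1/32)·30 + (1/32)·32 + (1/32)·35 + (1/64)·36 + (1/32)·40 + (1/32)·42 + (1/32)·48 + (1/64)·49 + (1/32)·56 + (1/64)·64 = 81/4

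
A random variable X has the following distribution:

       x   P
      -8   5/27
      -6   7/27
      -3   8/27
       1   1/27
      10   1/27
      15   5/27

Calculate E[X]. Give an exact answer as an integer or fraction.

E[X] = (5/27)·(-8) + (7/27)·(-6) + (8/27)·(-3) + (1/27)·1 + (1/27)·10 + (5/27)·15
     = -20/27

-20/27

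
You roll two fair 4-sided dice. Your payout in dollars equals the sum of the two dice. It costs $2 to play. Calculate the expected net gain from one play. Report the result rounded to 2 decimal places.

Distribution of the sum of the two dice: 2 w.p. 1/16, 3 w.p. 1/8, 4 w.p. 3/16, 5 w.p. 1/4, 6 w.p. 3/16, 7 w.p. 1/8, …
E[payout] = (1/16)·2 + (1/8)·3 + (3/16)·4 + (1/4)·5 + (3/16)·6 + (1/8)·7 + (1/16)·8 = 5
Expected profit = 5 − 2 = 3 ≈ $3.00

$3.00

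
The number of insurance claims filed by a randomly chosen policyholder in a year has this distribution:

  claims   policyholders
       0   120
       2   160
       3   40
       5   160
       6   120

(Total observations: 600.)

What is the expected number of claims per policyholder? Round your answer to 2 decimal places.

Total = 600, so P(claims=0) = 120/600, etc.
E[X] = (1/5)·0 + (4/15)·2 + (1/15)·3 + (4/15)·5 + (1/5)·6
     = 49/15 ≈ 3.27

3.27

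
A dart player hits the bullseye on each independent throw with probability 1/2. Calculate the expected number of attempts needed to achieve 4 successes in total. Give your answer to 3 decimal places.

8.000

By linearity (sum of 4 independent geometric waits), E[trials] = 4/p = 4/(1/2) = 8.
≈ 8.000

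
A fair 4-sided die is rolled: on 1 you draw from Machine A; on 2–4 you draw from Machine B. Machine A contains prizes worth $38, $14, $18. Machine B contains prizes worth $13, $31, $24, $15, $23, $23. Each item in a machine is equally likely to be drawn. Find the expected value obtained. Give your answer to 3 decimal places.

E[X | Machine A] = (38 + 14 + 18)/3 = 70/3
E[X | Machine B] = (13 + 31 + 24 + 15 + 23 + 23)/6 = 43/2
E[X] = (1/4)·70/3 + (3/4)·43/2 = 527/24 ≈ 21.958

$21.958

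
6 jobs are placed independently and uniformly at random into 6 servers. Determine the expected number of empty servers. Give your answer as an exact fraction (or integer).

15625/7776

Let Xⱼ=1 if server j is empty. P(Xⱼ=1) = ((6-1)/6)^6 = 15625/46656.
By linearity, E[#empty] = 6·15625/46656 = 15625/7776.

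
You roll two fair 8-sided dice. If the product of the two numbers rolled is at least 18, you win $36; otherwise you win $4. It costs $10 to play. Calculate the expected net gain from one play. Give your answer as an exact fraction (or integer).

$9

E[payout] = (17/32)·4 + (15/32)·36 = 19
Expected profit = 19 − 10 = 9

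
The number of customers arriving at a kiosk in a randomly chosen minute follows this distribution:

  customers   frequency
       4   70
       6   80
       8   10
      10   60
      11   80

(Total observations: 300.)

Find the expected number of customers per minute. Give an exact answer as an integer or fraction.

Total = 300, so P(customers=4) = 70/300, etc.
E[X] = (7/30)·4 + (4/15)·6 + (1/30)·8 + (1/5)·10 + (4/15)·11
     = 116/15

116/15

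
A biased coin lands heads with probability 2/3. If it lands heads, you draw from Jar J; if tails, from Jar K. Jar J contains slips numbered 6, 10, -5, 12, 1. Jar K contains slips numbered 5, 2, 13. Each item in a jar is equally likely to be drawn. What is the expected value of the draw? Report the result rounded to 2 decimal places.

5.42

E[X | Jar J] = (6 + 10 − 5 + 12 + 1)/5 = 24/5
E[X | Jar K] = (5 + 2 + 13)/3 = 20/3
E[X] = (2/3)·24/5 + (1/3)·20/3 = 244/45 ≈ 5.42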